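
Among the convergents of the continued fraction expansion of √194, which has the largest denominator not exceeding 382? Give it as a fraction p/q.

√194 = [13; 1, 12, 1, 26, …] (period length 4).
Convergents:
  p_0/q_0 = 13/1
  p_1/q_1 = 14/1
  p_2/q_2 = 181/13
  p_3/q_3 = 195/14
  p_4/q_4 = 5251/377
  p_5/q_5 = 5446/391
q_4 = 377 ≤ 382 < 391 = q_5, so the answer is 5251/377.

5251/377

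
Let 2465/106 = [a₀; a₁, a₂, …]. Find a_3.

2465 = 23·106 + 27   →  a_0 = 23
106 = 3·27 + 25   →  a_1 = 3
27 = 1·25 + 2   →  a_2 = 1
25 = 12·2 + 1   →  a_3 = 12

12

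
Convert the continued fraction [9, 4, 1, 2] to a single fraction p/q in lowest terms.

129/14

Using pₖ = aₖpₖ₋₁ + pₖ₋₂ and qₖ = aₖqₖ₋₁ + qₖ₋₂:
  k=0: a=9, p=9, q=1
  k=1: a=4, p=37, q=4
  k=2: a=1, p=46, q=5
  k=3: a=2, p=129, q=14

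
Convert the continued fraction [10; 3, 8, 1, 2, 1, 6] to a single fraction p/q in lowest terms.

7586/735

Using pₖ = aₖpₖ₋₁ + pₖ₋₂ and qₖ = aₖqₖ₋₁ + qₖ₋₂:
  k=0: a=10, p=10, q=1
  k=1: a=3, p=31, q=3
  k=2: a=8, p=258, q=25
  k=3: a=1, p=289, q=28
  k=4: a=2, p=836, q=81
  k=5: a=1, p=1125, q=109
  k=6: a=6, p=7586, q=735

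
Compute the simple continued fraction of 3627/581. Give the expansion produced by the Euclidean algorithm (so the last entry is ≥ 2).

[6; 4, 8, 3, 2, 2]

3627 = 6·581 + 141
581 = 4·141 + 17
141 = 8·17 + 5
17 = 3·5 + 2
5 = 2·2 + 1
2 = 2·1 + 0  (stop)
So 3627/581 = [6; 4, 8, 3, 2, 2].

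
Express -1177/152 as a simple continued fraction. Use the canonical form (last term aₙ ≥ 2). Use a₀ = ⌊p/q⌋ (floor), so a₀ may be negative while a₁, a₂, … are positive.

-1177 = -8×152 + 39
152 = 3×39 + 35
39 = 1×35 + 4
35 = 8×4 + 3
4 = 1×3 + 1
3 = 3×1 + 0  (stop)
So -1177/152 = [-8; 3, 1, 8, 1, 3].

[-8; 3, 1, 8, 1, 3]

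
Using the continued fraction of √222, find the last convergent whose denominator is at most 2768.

39946/2681

√222 = [14; 1, 8, 1, 28, …] (period length 4).
Convergents:
  p_0/q_0 = 14/1
  p_1/q_1 = 15/1
  p_2/q_2 = 134/9
  p_3/q_3 = 149/10
  p_4/q_4 = 4306/289
  p_5/q_5 = 4455/299
  p_6/q_6 = 39946/2681
  p_7/q_7 = 44401/2980
q_6 = 2681 ≤ 2768 < 2980 = q_7, so the answer is 39946/2681.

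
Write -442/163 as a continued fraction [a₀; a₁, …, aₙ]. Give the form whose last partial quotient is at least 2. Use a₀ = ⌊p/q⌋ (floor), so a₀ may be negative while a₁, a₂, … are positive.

[-3; 3, 2, 7, 3]

-442 = -3*163 + 47
163 = 3*47 + 22
47 = 2*22 + 3
22 = 7*3 + 1
3 = 3*1 + 0  (stop)
So -442/163 = [-3; 3, 2, 7, 3].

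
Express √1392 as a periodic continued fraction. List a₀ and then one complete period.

a₀ = ⌊√1392⌋ = 37.
With m₀=0, d₀=1 and mₖ₊₁ = dₖaₖ − mₖ, dₖ₊₁ = (n − mₖ₊₁²)/dₖ, aₖ₊₁ = ⌊(a₀+mₖ₊₁)/dₖ₊₁⌋:
  k=1: m=37, d=23, a=3
  k=2: m=32, d=16, a=4
  k=3: m=32, d=23, a=3
  k=4: m=37, d=1, a=74
d=1 and a=2a₀=74 at k=4, so the next step gives (m, d) = (37, 23) again — its k=1 value — and the period has length 4.

[37; 3, 4, 3, 74]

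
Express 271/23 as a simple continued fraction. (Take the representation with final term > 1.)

271 = 11×23 + 18
23 = 1×18 + 5
18 = 3×5 + 3
5 = 1×3 + 2
3 = 1×2 + 1
2 = 2×1 + 0  (stop)
So 271/23 = [11; 1, 3, 1, 1, 2].

[11; 1, 3, 1, 1, 2]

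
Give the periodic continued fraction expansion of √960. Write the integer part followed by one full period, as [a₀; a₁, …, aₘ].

a₀ = ⌊√960⌋ = 30.
With m₀=0, d₀=1 and mₖ₊₁ = dₖaₖ − mₖ, dₖ₊₁ = (n − mₖ₊₁²)/dₖ, aₖ₊₁ = ⌊(a₀+mₖ₊₁)/dₖ₊₁⌋:
  k=1: m=30, d=60, a=1
  k=2: m=30, d=1, a=60
d=1 and a=2a₀=60 at k=2, so the next step gives (m, d) = (30, 60) again — its k=1 value — and the period has length 2.

[30; 1, 60]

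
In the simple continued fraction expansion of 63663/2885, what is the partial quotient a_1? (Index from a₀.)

63663 = 22·2885 + 193   →  a_0 = 22
2885 = 14·193 + 183   →  a_1 = 14

14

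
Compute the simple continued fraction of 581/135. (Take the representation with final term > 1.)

[4; 3, 3, 2, 2, 2]

581 = 4·135 + 41
135 = 3·41 + 12
41 = 3·12 + 5
12 = 2·5 + 2
5 = 2·2 + 1
2 = 2·1 + 0  (stop)
So 581/135 = [4; 3, 3, 2, 2, 2].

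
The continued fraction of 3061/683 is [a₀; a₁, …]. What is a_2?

3061 = 4·683 + 329   →  a_0 = 4
683 = 2·329 + 25   →  a_1 = 2
329 = 13·25 + 4   →  a_2 = 13

13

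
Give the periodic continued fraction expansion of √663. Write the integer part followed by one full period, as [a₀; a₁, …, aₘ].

a₀ = ⌊√663⌋ = 25.
With m₀=0, d₀=1 and mₖ₊₁ = dₖaₖ − mₖ, dₖ₊₁ = (n − mₖ₊₁²)/dₖ, aₖ₊₁ = ⌊(a₀+mₖ₊₁)/dₖ₊₁⌋:
  k=1: m=25, d=38, a=1
  k=2: m=13, d=13, a=2
  k=3: m=13, d=38, a=1
  k=4: m=25, d=1, a=50
d=1 and a=2a₀=50 at k=4, so the next step gives (m, d) = (25, 38) again — its k=1 value — and the period has length 4.

[25; 1, 2, 1, 50]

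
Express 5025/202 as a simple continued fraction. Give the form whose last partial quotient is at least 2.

5025 = 24×202 + 177
202 = 1×177 + 25
177 = 7×25 + 2
25 = 12×2 + 1
2 = 2×1 + 0  (stop)
So 5025/202 = [24; 1, 7, 12, 2].

[24; 1, 7, 12, 2]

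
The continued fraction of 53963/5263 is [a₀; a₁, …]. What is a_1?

53963 = 10·5263 + 1333   →  a_0 = 10
5263 = 3·1333 + 1264   →  a_1 = 3

3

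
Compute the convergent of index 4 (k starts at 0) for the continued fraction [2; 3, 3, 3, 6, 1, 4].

479/208

Using pₖ = aₖpₖ₋₁ + pₖ₋₂, qₖ = aₖqₖ₋₁ + qₖ₋₂ (with p₋₁=1, p₋₂=0, q₋₁=0, q₋₂=1):
  k=0: a=2, p=2, q=1
  k=1: a=3, p=7, q=3
  k=2: a=3, p=23, q=10
  k=3: a=3, p=76, q=33
  k=4: a=6, p=479, q=208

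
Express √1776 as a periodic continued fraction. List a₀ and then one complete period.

[42; 7, 84]

a₀ = ⌊√1776⌋ = 42.
With m₀=0, d₀=1 and mₖ₊₁ = dₖaₖ − mₖ, dₖ₊₁ = (n − mₖ₊₁²)/dₖ, aₖ₊₁ = ⌊(a₀+mₖ₊₁)/dₖ₊₁⌋:
  k=1: m=42, d=12, a=7
  k=2: m=42, d=1, a=84
d=1 and a=2a₀=84 at k=2, so the next step gives (m, d) = (42, 12) again — its k=1 value — and the period has length 2.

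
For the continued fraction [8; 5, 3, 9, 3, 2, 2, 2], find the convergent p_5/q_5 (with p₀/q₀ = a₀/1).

8802/1075

Using pₖ = aₖpₖ₋₁ + pₖ₋₂, qₖ = aₖqₖ₋₁ + qₖ₋₂ (with p₋₁=1, p₋₂=0, q₋₁=0, q₋₂=1):
  k=0: a=8, p=8, q=1
  k=1: a=5, p=41, q=5
  k=2: a=3, p=131, q=16
  k=3: a=9, p=1220, q=149
  k=4: a=3, p=3791, q=463
  k=5: a=2, p=8802, q=1075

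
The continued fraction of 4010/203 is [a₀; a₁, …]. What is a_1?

1

4010 = 19·203 + 153   →  a_0 = 19
203 = 1·153 + 50   →  a_1 = 1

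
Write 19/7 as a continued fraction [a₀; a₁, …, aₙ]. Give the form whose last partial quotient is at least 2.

19 = 2*7 + 5
7 = 1*5 + 2
5 = 2*2 + 1
2 = 2*1 + 0  (stop)
So 19/7 = [2; 1, 2, 2].

[2; 1, 2, 2]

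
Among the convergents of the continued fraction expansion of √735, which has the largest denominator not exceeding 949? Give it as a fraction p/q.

√735 = [27; 9, 54, …] (period length 2).
Convergents:
  p_0/q_0 = 27/1
  p_1/q_1 = 244/9
  p_2/q_2 = 13203/487
  p_3/q_3 = 119071/4392
q_2 = 487 ≤ 949 < 4392 = q_3, so the answer is 13203/487.

13203/487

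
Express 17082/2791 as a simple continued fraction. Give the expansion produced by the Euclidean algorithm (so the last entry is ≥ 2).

[6; 8, 3, 3, 1, 4, 2, 2]

17082 = 6*2791 + 336
2791 = 8*336 + 103
336 = 3*103 + 27
103 = 3*27 + 22
27 = 1*22 + 5
22 = 4*5 + 2
5 = 2*2 + 1
2 = 2*1 + 0  (stop)
So 17082/2791 = [6; 8, 3, 3, 1, 4, 2, 2].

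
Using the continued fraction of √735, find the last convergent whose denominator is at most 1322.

√735 = [27; 9, 54, …] (period length 2).
Convergents:
  p_0/q_0 = 27/1
  p_1/q_1 = 244/9
  p_2/q_2 = 13203/487
  p_3/q_3 = 119071/4392
q_2 = 487 ≤ 1322 < 4392 = q_3, so the answer is 13203/487.

13203/487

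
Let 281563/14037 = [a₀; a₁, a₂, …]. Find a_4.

281563 = 20·14037 + 823   →  a_0 = 20
14037 = 17·823 + 46   →  a_1 = 17
823 = 17·46 + 41   →  a_2 = 17
46 = 1·41 + 5   →  a_3 = 1
41 = 8·5 + 1   →  a_4 = 8

8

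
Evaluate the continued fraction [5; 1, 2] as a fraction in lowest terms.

Fold from the inside: start with 2/1.
  1 + 1/2 = 3/2
  5 + 2/3 = 17/3

17/3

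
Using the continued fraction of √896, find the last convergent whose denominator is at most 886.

26461/884

√896 = [29; 1, 13, 1, 58, …] (period length 4).
Convergents:
  p_0/q_0 = 29/1
  p_1/q_1 = 30/1
  p_2/q_2 = 419/14
  p_3/q_3 = 449/15
  p_4/q_4 = 26461/884
  p_5/q_5 = 26910/899
q_4 = 884 ≤ 886 < 899 = q_5, so the answer is 26461/884.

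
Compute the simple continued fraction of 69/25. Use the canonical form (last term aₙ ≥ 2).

[2; 1, 3, 6]

69 = 2×25 + 19
25 = 1×19 + 6
19 = 3×6 + 1
6 = 6×1 + 0  (stop)
So 69/25 = [2; 1, 3, 6].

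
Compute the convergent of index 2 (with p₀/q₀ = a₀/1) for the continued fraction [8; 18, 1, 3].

153/19

Using pₖ = aₖpₖ₋₁ + pₖ₋₂, qₖ = aₖqₖ₋₁ + qₖ₋₂ (with p₋₁=1, p₋₂=0, q₋₁=0, q₋₂=1):
  k=0: a=8, p=8, q=1
  k=1: a=18, p=145, q=18
  k=2: a=1, p=153, q=19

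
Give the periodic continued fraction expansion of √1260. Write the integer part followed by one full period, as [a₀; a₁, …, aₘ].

[35; 2, 70]

a₀ = ⌊√1260⌋ = 35.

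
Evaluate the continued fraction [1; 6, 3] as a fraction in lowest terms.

Fold from the inside: start with 3/1.
  6 + 1/3 = 19/3
  1 + 3/19 = 22/19

22/19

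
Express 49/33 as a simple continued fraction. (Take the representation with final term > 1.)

[1; 2, 16]

49 = 1*33 + 16
33 = 2*16 + 1
16 = 16*1 + 0  (stop)
So 49/33 = [1; 2, 16].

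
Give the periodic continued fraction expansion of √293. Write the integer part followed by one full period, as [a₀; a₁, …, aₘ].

[17; 8, 1, 1, 8, 34]

a₀ = ⌊√293⌋ = 17.
With m₀=0, d₀=1 and mₖ₊₁ = dₖaₖ − mₖ, dₖ₊₁ = (n − mₖ₊₁²)/dₖ, aₖ₊₁ = ⌊(a₀+mₖ₊₁)/dₖ₊₁⌋:
  k=1: m=17, d=4, a=8
  k=2: m=15, d=17, a=1
  k=3: m=2, d=17, a=1
  k=4: m=15, d=4, a=8
  k=5: m=17, d=1, a=34
d=1 and a=2a₀=34 at k=5, so the next step gives (m, d) = (17, 4) again — its k=1 value — and the period has length 5.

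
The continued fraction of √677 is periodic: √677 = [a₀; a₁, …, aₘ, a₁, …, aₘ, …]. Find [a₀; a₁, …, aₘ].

[26; 52]

a₀ = ⌊√677⌋ = 26.
With m₀=0, d₀=1 and mₖ₊₁ = dₖaₖ − mₖ, dₖ₊₁ = (n − mₖ₊₁²)/dₖ, aₖ₊₁ = ⌊(a₀+mₖ₊₁)/dₖ₊₁⌋:
  k=1: m=26, d=1, a=52
d=1 and a=2a₀=52 at k=1, so the next step gives (m, d) = (26, 1) again — its k=1 value — and the period has length 1.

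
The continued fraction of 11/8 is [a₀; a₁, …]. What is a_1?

2

11 = 1·8 + 3   →  a_0 = 1
8 = 2·3 + 2   →  a_1 = 2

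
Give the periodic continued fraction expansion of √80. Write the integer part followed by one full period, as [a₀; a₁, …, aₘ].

[8; 1, 16]

a₀ = ⌊√80⌋ = 8.
With m₀=0, d₀=1 and mₖ₊₁ = dₖaₖ − mₖ, dₖ₊₁ = (n − mₖ₊₁²)/dₖ, aₖ₊₁ = ⌊(a₀+mₖ₊₁)/dₖ₊₁⌋:
  k=1: m=8, d=16, a=1
  k=2: m=8, d=1, a=16
d=1 and a=2a₀=16 at k=2, so the next step gives (m, d) = (8, 16) again — its k=1 value — and the period has length 2.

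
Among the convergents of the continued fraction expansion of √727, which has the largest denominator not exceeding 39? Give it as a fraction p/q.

728/27

√727 = [26; 1, 25, 1, 52, …] (period length 4).
Convergents:
  p_0/q_0 = 26/1
  p_1/q_1 = 27/1
  p_2/q_2 = 701/26
  p_3/q_3 = 728/27
  p_4/q_4 = 38557/1430
q_3 = 27 ≤ 39 < 1430 = q_4, so the answer is 728/27.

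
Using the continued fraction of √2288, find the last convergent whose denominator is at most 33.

√2288 = [47; 1, 4, 1, 94, …] (period length 4).
Convergents:
  p_0/q_0 = 47/1
  p_1/q_1 = 48/1
  p_2/q_2 = 239/5
  p_3/q_3 = 287/6
  p_4/q_4 = 27217/569
q_3 = 6 ≤ 33 < 569 = q_4, so the answer is 287/6.

287/6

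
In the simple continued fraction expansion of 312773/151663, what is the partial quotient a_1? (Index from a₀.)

16

312773 = 2·151663 + 9447   →  a_0 = 2
151663 = 16·9447 + 511   →  a_1 = 16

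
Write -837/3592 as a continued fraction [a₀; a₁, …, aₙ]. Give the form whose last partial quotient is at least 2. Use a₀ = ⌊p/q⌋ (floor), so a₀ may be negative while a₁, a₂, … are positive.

[-1; 1, 3, 3, 2, 3, 11, 3]

-837 = -1×3592 + 2755
3592 = 1×2755 + 837
2755 = 3×837 + 244
837 = 3×244 + 105
244 = 2×105 + 34
105 = 3×34 + 3
34 = 11×3 + 1
3 = 3×1 + 0  (stop)
So -837/3592 = [-1; 1, 3, 3, 2, 3, 11, 3].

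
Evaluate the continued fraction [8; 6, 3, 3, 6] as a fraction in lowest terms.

Fold from the inside: start with 6/1.
  3 + 1/6 = 19/6
  3 + 6/19 = 63/19
  6 + 19/63 = 397/63
  8 + 63/397 = 3239/397

3239/397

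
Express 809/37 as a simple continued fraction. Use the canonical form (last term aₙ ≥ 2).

809 = 21·37 + 32
37 = 1·32 + 5
32 = 6·5 + 2
5 = 2·2 + 1
2 = 2·1 + 0  (stop)
So 809/37 = [21; 1, 6, 2, 2].

[21; 1, 6, 2, 2]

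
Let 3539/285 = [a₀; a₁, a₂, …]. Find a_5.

3539 = 12·285 + 119   →  a_0 = 12
285 = 2·119 + 47   →  a_1 = 2
119 = 2·47 + 25   →  a_2 = 2
47 = 1·25 + 22   →  a_3 = 1
25 = 1·22 + 3   →  a_4 = 1
22 = 7·3 + 1   →  a_5 = 7

7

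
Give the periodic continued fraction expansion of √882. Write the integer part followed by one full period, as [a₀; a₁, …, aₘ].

a₀ = ⌊√882⌋ = 29.

[29; 1, 2, 3, 6, 3, 2, 1, 58]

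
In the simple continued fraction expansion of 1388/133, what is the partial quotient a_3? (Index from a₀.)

2

1388 = 10·133 + 58   →  a_0 = 10
133 = 2·58 + 17   →  a_1 = 2
58 = 3·17 + 7   →  a_2 = 3
17 = 2·7 + 3   →  a_3 = 2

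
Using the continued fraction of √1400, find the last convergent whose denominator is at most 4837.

√1400 = [37; 2, 2, 2, 74, …] (period length 4).
Convergents:
  p_0/q_0 = 37/1
  p_1/q_1 = 75/2
  p_2/q_2 = 187/5
  p_3/q_3 = 449/12
  p_4/q_4 = 33413/893
  p_5/q_5 = 67275/1798
  p_6/q_6 = 167963/4489
  p_7/q_7 = 403201/10776
q_6 = 4489 ≤ 4837 < 10776 = q_7, so the answer is 167963/4489.

167963/4489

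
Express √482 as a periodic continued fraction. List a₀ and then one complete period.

[21; 1, 20, 1, 42]

a₀ = ⌊√482⌋ = 21.
With m₀=0, d₀=1 and mₖ₊₁ = dₖaₖ − mₖ, dₖ₊₁ = (n − mₖ₊₁²)/dₖ, aₖ₊₁ = ⌊(a₀+mₖ₊₁)/dₖ₊₁⌋:
  k=1: m=21, d=41, a=1
  k=2: m=20, d=2, a=20
  k=3: m=20, d=41, a=1
  k=4: m=21, d=1, a=42
d=1 and a=2a₀=42 at k=4, so the next step gives (m, d) = (21, 41) again — its k=1 value — and the period has length 4.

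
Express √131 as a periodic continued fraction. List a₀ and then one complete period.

a₀ = ⌊√131⌋ = 11.
With m₀=0, d₀=1 and mₖ₊₁ = dₖaₖ − mₖ, dₖ₊₁ = (n − mₖ₊₁²)/dₖ, aₖ₊₁ = ⌊(a₀+mₖ₊₁)/dₖ₊₁⌋:
  k=1: m=11, d=10, a=2
  k=2: m=9, d=5, a=4
  k=3: m=11, d=2, a=11
  k=4: m=11, d=5, a=4
  k=5: m=9, d=10, a=2
  k=6: m=11, d=1, a=22
d=1 and a=2a₀=22 at k=6, so the next step gives (m, d) = (11, 10) again — its k=1 value — and the period has length 6.

[11; 2, 4, 11, 4, 2, 22]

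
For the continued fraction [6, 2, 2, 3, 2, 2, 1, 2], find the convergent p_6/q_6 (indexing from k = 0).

Using pₖ = aₖpₖ₋₁ + pₖ₋₂, qₖ = aₖqₖ₋₁ + qₖ₋₂ (with p₋₁=1, p₋₂=0, q₋₁=0, q₋₂=1):
  k=0: a=6, p=6, q=1
  k=1: a=2, p=13, q=2
  k=2: a=2, p=32, q=5
  k=3: a=3, p=109, q=17
  k=4: a=2, p=250, q=39
  k=5: a=2, p=609, q=95
  k=6: a=1, p=859, q=134

859/134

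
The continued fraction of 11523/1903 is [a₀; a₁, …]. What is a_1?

11523 = 6·1903 + 105   →  a_0 = 6
1903 = 18·105 + 13   →  a_1 = 18

18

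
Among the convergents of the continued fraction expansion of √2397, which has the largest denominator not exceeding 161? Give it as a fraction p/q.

2399/49

√2397 = [48; 1, 23, 2, 23, 1, 96, …] (period length 6).
Convergents:
  p_0/q_0 = 48/1
  p_1/q_1 = 49/1
  p_2/q_2 = 1175/24
  p_3/q_3 = 2399/49
  p_4/q_4 = 56352/1151
q_3 = 49 ≤ 161 < 1151 = q_4, so the answer is 2399/49.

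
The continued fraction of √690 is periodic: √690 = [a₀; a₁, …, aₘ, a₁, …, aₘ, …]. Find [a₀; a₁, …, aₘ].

[26; 3, 1, 2, 1, 3, 52]

a₀ = ⌊√690⌋ = 26.
With m₀=0, d₀=1 and mₖ₊₁ = dₖaₖ − mₖ, dₖ₊₁ = (n − mₖ₊₁²)/dₖ, aₖ₊₁ = ⌊(a₀+mₖ₊₁)/dₖ₊₁⌋:
  k=1: m=26, d=14, a=3
  k=2: m=16, d=31, a=1
  k=3: m=15, d=15, a=2
  k=4: m=15, d=31, a=1
  k=5: m=16, d=14, a=3
  k=6: m=26, d=1, a=52
d=1 and a=2a₀=52 at k=6, so the next step gives (m, d) = (26, 14) again — its k=1 value — and the period has length 6.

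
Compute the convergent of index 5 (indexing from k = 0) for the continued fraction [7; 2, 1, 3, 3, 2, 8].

Using pₖ = aₖpₖ₋₁ + pₖ₋₂, qₖ = aₖqₖ₋₁ + qₖ₋₂ (with p₋₁=1, p₋₂=0, q₋₁=0, q₋₂=1):
  k=0: a=7, p=7, q=1
  k=1: a=2, p=15, q=2
  k=2: a=1, p=22, q=3
  k=3: a=3, p=81, q=11
  k=4: a=3, p=265, q=36
  k=5: a=2, p=611, q=83

611/83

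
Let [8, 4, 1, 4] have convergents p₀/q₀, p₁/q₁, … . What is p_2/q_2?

41/5

Using pₖ = aₖpₖ₋₁ + pₖ₋₂, qₖ = aₖqₖ₋₁ + qₖ₋₂ (with p₋₁=1, p₋₂=0, q₋₁=0, q₋₂=1):
  k=0: a=8, p=8, q=1
  k=1: a=4, p=33, q=4
  k=2: a=1, p=41, q=5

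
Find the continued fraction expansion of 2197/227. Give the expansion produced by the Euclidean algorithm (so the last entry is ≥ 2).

2197 = 9*227 + 154
227 = 1*154 + 73
154 = 2*73 + 8
73 = 9*8 + 1
8 = 8*1 + 0  (stop)
So 2197/227 = [9; 1, 2, 9, 8].

[9; 1, 2, 9, 8]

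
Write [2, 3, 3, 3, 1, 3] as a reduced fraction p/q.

Using pₖ = aₖpₖ₋₁ + pₖ₋₂ and qₖ = aₖqₖ₋₁ + qₖ₋₂:
  k=0: a=2, p=2, q=1
  k=1: a=3, p=7, q=3
  k=2: a=3, p=23, q=10
  k=3: a=3, p=76, q=33
  k=4: a=1, p=99, q=43
  k=5: a=3, p=373, q=162

373/162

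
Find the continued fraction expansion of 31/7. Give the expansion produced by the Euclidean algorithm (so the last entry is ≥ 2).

31 = 4*7 + 3
7 = 2*3 + 1
3 = 3*1 + 0  (stop)
So 31/7 = [4; 2, 3].

[4; 2, 3]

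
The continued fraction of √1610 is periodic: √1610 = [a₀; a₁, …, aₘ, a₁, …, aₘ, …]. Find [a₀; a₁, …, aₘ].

[40; 8, 80]

a₀ = ⌊√1610⌋ = 40.
With m₀=0, d₀=1 and mₖ₊₁ = dₖaₖ − mₖ, dₖ₊₁ = (n − mₖ₊₁²)/dₖ, aₖ₊₁ = ⌊(a₀+mₖ₊₁)/dₖ₊₁⌋:
  k=1: m=40, d=10, a=8
  k=2: m=40, d=1, a=80
d=1 and a=2a₀=80 at k=2, so the next step gives (m, d) = (40, 10) again — its k=1 value — and the period has length 2.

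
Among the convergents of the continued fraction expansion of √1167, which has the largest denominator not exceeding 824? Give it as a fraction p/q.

√1167 = [34; 6, 5, 11, 5, 6, 68, …] (period length 6).
Convergents:
  p_0/q_0 = 34/1
  p_1/q_1 = 205/6
  p_2/q_2 = 1059/31
  p_3/q_3 = 11854/347
  p_4/q_4 = 60329/1766
q_3 = 347 ≤ 824 < 1766 = q_4, so the answer is 11854/347.

11854/347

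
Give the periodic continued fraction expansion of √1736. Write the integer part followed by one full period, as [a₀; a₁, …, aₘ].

[41; 1, 1, 1, 82]

a₀ = ⌊√1736⌋ = 41.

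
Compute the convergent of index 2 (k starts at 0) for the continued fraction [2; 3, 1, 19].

Using pₖ = aₖpₖ₋₁ + pₖ₋₂, qₖ = aₖqₖ₋₁ + qₖ₋₂ (with p₋₁=1, p₋₂=0, q₋₁=0, q₋₂=1):
  k=0: a=2, p=2, q=1
  k=1: a=3, p=7, q=3
  k=2: a=1, p=9, q=4

9/4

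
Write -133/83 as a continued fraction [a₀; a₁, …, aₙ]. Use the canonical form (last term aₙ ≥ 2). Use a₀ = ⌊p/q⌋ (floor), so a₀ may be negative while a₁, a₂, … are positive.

[-2; 2, 1, 1, 16]

-133 = -2*83 + 33
83 = 2*33 + 17
33 = 1*17 + 16
17 = 1*16 + 1
16 = 16*1 + 0  (stop)
So -133/83 = [-2; 2, 1, 1, 16].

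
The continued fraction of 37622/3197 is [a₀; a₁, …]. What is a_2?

37622 = 11·3197 + 2455   →  a_0 = 11
3197 = 1·2455 + 742   →  a_1 = 1
2455 = 3·742 + 229   →  a_2 = 3

3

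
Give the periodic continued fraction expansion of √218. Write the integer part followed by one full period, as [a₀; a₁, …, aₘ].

[14; 1, 3, 3, 1, 28]

a₀ = ⌊√218⌋ = 14.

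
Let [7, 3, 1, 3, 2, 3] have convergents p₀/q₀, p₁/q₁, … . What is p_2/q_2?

29/4

Using pₖ = aₖpₖ₋₁ + pₖ₋₂, qₖ = aₖqₖ₋₁ + qₖ₋₂ (with p₋₁=1, p₋₂=0, q₋₁=0, q₋₂=1):
  k=0: a=7, p=7, q=1
  k=1: a=3, p=22, q=3
  k=2: a=1, p=29, q=4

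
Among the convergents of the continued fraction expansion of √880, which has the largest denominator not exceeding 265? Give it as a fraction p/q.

√880 = [29; 1, 1, 1, 58, …] (period length 4).
Convergents:
  p_0/q_0 = 29/1
  p_1/q_1 = 30/1
  p_2/q_2 = 59/2
  p_3/q_3 = 89/3
  p_4/q_4 = 5221/176
  p_5/q_5 = 5310/179
  p_6/q_6 = 10531/355
q_5 = 179 ≤ 265 < 355 = q_6, so the answer is 5310/179.

5310/179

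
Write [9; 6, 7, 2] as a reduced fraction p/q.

843/92

Using pₖ = aₖpₖ₋₁ + pₖ₋₂ and qₖ = aₖqₖ₋₁ + qₖ₋₂:
  k=0: a=9, p=9, q=1
  k=1: a=6, p=55, q=6
  k=2: a=7, p=394, q=43
  k=3: a=2, p=843, q=92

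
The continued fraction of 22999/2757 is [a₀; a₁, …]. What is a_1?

22999 = 8·2757 + 943   →  a_0 = 8
2757 = 2·943 + 871   →  a_1 = 2

2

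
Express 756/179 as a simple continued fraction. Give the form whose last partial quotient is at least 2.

756 = 4·179 + 40
179 = 4·40 + 19
40 = 2·19 + 2
19 = 9·2 + 1
2 = 2·1 + 0  (stop)
So 756/179 = [4; 4, 2, 9, 2].

[4; 4, 2, 9, 2]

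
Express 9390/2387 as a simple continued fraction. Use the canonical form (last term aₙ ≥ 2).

[3; 1, 14, 9, 3, 2, 2]

9390 = 3×2387 + 2229
2387 = 1×2229 + 158
2229 = 14×158 + 17
158 = 9×17 + 5
17 = 3×5 + 2
5 = 2×2 + 1
2 = 2×1 + 0  (stop)
So 9390/2387 = [3; 1, 14, 9, 3, 2, 2].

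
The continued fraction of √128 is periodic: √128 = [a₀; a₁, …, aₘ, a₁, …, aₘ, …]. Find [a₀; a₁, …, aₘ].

[11; 3, 5, 3, 22]

a₀ = ⌊√128⌋ = 11.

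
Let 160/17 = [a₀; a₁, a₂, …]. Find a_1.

160 = 9·17 + 7   →  a_0 = 9
17 = 2·7 + 3   →  a_1 = 2

2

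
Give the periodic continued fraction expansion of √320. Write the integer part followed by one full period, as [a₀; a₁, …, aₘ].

a₀ = ⌊√320⌋ = 17.
With m₀=0, d₀=1 and mₖ₊₁ = dₖaₖ − mₖ, dₖ₊₁ = (n − mₖ₊₁²)/dₖ, aₖ₊₁ = ⌊(a₀+mₖ₊₁)/dₖ₊₁⌋:
  k=1: m=17, d=31, a=1
  k=2: m=14, d=4, a=7
  k=3: m=14, d=31, a=1
  k=4: m=17, d=1, a=34
d=1 and a=2a₀=34 at k=4, so the next step gives (m, d) = (17, 31) again — its k=1 value — and the period has length 4.

[17; 1, 7, 1, 34]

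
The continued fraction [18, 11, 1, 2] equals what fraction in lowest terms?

Using pₖ = aₖpₖ₋₁ + pₖ₋₂ and qₖ = aₖqₖ₋₁ + qₖ₋₂:
  k=0: a=18, p=18, q=1
  k=1: a=11, p=199, q=11
  k=2: a=1, p=217, q=12
  k=3: a=2, p=633, q=35

633/35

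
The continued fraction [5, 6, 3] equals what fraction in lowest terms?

Using pₖ = aₖpₖ₋₁ + pₖ₋₂ and qₖ = aₖqₖ₋₁ + qₖ₋₂:
  k=0: a=5, p=5, q=1
  k=1: a=6, p=31, q=6
  k=2: a=3, p=98, q=19

98/19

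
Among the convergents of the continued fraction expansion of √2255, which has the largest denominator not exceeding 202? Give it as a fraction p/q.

3609/76

√2255 = [47; 2, 18, 2, 94, …] (period length 4).
Convergents:
  p_0/q_0 = 47/1
  p_1/q_1 = 95/2
  p_2/q_2 = 1757/37
  p_3/q_3 = 3609/76
  p_4/q_4 = 341003/7181
q_3 = 76 ≤ 202 < 7181 = q_4, so the answer is 3609/76.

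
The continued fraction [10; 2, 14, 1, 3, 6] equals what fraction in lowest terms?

7999/763

Fold from the inside: start with 6/1.
  3 + 1/6 = 19/6
  1 + 6/19 = 25/19
  14 + 19/25 = 369/25
  2 + 25/369 = 763/369
  10 + 369/763 = 7999/763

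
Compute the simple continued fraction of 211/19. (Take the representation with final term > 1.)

211 = 11*19 + 2
19 = 9*2 + 1
2 = 2*1 + 0  (stop)
So 211/19 = [11; 9, 2].

[11; 9, 2]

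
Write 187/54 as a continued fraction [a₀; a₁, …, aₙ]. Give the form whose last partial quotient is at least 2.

187 = 3·54 + 25
54 = 2·25 + 4
25 = 6·4 + 1
4 = 4·1 + 0  (stop)
So 187/54 = [3; 2, 6, 4].

[3; 2, 6, 4]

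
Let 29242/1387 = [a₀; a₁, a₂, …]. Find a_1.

12

29242 = 21·1387 + 115   →  a_0 = 21
1387 = 12·115 + 7   →  a_1 = 12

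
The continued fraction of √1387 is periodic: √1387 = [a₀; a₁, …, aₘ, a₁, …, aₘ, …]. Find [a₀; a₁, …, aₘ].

a₀ = ⌊√1387⌋ = 37.
With m₀=0, d₀=1 and mₖ₊₁ = dₖaₖ − mₖ, dₖ₊₁ = (n − mₖ₊₁²)/dₖ, aₖ₊₁ = ⌊(a₀+mₖ₊₁)/dₖ₊₁⌋:
  k=1: m=37, d=18, a=4
  k=2: m=35, d=9, a=8
  k=3: m=37, d=2, a=37
  k=4: m=37, d=9, a=8
  k=5: m=35, d=18, a=4
  k=6: m=37, d=1, a=74
d=1 and a=2a₀=74 at k=6, so the next step gives (m, d) = (37, 18) again — its k=1 value — and the period has length 6.

[37; 4, 8, 37, 8, 4, 74]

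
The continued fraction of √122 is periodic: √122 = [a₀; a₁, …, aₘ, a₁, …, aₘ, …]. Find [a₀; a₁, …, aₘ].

[11; 22]

a₀ = ⌊√122⌋ = 11.
With m₀=0, d₀=1 and mₖ₊₁ = dₖaₖ − mₖ, dₖ₊₁ = (n − mₖ₊₁²)/dₖ, aₖ₊₁ = ⌊(a₀+mₖ₊₁)/dₖ₊₁⌋:
  k=1: m=11, d=1, a=22
d=1 and a=2a₀=22 at k=1, so the next step gives (m, d) = (11, 1) again — its k=1 value — and the period has length 1.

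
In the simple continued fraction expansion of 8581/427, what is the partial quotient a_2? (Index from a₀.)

2

8581 = 20·427 + 41   →  a_0 = 20
427 = 10·41 + 17   →  a_1 = 10
41 = 2·17 + 7   →  a_2 = 2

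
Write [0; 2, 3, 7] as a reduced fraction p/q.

Fold from the inside: start with 7/1.
  3 + 1/7 = 22/7
  2 + 7/22 = 51/22
  0 + 22/51 = 22/51

22/51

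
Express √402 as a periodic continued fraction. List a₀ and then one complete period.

[20; 20, 40]

a₀ = ⌊√402⌋ = 20.
With m₀=0, d₀=1 and mₖ₊₁ = dₖaₖ − mₖ, dₖ₊₁ = (n − mₖ₊₁²)/dₖ, aₖ₊₁ = ⌊(a₀+mₖ₊₁)/dₖ₊₁⌋:
  k=1: m=20, d=2, a=20
  k=2: m=20, d=1, a=40
d=1 and a=2a₀=40 at k=2, so the next step gives (m, d) = (20, 2) again — its k=1 value — and the period has length 2.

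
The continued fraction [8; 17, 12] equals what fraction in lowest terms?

Fold from the inside: start with 12/1.
  17 + 1/12 = 205/12
  8 + 12/205 = 1652/205

1652/205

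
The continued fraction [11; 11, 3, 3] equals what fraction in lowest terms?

1253/113

Fold from the inside: start with 3/1.
  3 + 1/3 = 10/3
  11 + 3/10 = 113/10
  11 + 10/113 = 1253/113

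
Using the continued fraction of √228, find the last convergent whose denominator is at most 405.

√228 = [15; 10, 30, …] (period length 2).
Convergents:
  p_0/q_0 = 15/1
  p_1/q_1 = 151/10
  p_2/q_2 = 4545/301
  p_3/q_3 = 45601/3020
q_2 = 301 ≤ 405 < 3020 = q_3, so the answer is 4545/301.

4545/301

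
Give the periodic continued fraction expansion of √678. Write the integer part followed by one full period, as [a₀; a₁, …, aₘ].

[26; 26, 52]

a₀ = ⌊√678⌋ = 26.
With m₀=0, d₀=1 and mₖ₊₁ = dₖaₖ − mₖ, dₖ₊₁ = (n − mₖ₊₁²)/dₖ, aₖ₊₁ = ⌊(a₀+mₖ₊₁)/dₖ₊₁⌋:
  k=1: m=26, d=2, a=26
  k=2: m=26, d=1, a=52
d=1 and a=2a₀=52 at k=2, so the next step gives (m, d) = (26, 2) again — its k=1 value — and the period has length 2.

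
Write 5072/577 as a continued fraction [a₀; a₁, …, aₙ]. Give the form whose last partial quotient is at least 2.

5072 = 8·577 + 456
577 = 1·456 + 121
456 = 3·121 + 93
121 = 1·93 + 28
93 = 3·28 + 9
28 = 3·9 + 1
9 = 9·1 + 0  (stop)
So 5072/577 = [8; 1, 3, 1, 3, 3, 9].

[8; 1, 3, 1, 3, 3, 9]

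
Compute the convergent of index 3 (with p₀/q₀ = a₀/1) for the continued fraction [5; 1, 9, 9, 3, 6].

Using pₖ = aₖpₖ₋₁ + pₖ₋₂, qₖ = aₖqₖ₋₁ + qₖ₋₂ (with p₋₁=1, p₋₂=0, q₋₁=0, q₋₂=1):
  k=0: a=5, p=5, q=1
  k=1: a=1, p=6, q=1
  k=2: a=9, p=59, q=10
  k=3: a=9, p=537, q=91

537/91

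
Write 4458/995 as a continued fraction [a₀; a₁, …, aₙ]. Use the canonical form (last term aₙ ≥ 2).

[4; 2, 12, 3, 1, 9]

4458 = 4*995 + 478
995 = 2*478 + 39
478 = 12*39 + 10
39 = 3*10 + 9
10 = 1*9 + 1
9 = 9*1 + 0  (stop)
So 4458/995 = [4; 2, 12, 3, 1, 9].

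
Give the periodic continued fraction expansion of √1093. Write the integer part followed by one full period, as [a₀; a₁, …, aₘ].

a₀ = ⌊√1093⌋ = 33.
With m₀=0, d₀=1 and mₖ₊₁ = dₖaₖ − mₖ, dₖ₊₁ = (n − mₖ₊₁²)/dₖ, aₖ₊₁ = ⌊(a₀+mₖ₊₁)/dₖ₊₁⌋:
  k=1: m=33, d=4, a=16
  k=2: m=31, d=33, a=1
  k=3: m=2, d=33, a=1
  k=4: m=31, d=4, a=16
  k=5: m=33, d=1, a=66
d=1 and a=2a₀=66 at k=5, so the next step gives (m, d) = (33, 4) again — its k=1 value — and the period has length 5.

[33; 16, 1, 1, 16, 66]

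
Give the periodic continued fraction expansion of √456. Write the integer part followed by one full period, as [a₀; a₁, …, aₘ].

[21; 2, 1, 4, 1, 2, 42]

a₀ = ⌊√456⌋ = 21.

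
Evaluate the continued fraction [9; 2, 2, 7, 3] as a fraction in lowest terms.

1091/116

Using pₖ = aₖpₖ₋₁ + pₖ₋₂ and qₖ = aₖqₖ₋₁ + qₖ₋₂:
  k=0: a=9, p=9, q=1
  k=1: a=2, p=19, q=2
  k=2: a=2, p=47, q=5
  k=3: a=7, p=348, q=37
  k=4: a=3, p=1091, q=116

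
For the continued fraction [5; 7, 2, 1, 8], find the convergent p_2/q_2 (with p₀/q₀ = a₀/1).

Using pₖ = aₖpₖ₋₁ + pₖ₋₂, qₖ = aₖqₖ₋₁ + qₖ₋₂ (with p₋₁=1, p₋₂=0, q₋₁=0, q₋₂=1):
  k=0: a=5, p=5, q=1
  k=1: a=7, p=36, q=7
  k=2: a=2, p=77, q=15

77/15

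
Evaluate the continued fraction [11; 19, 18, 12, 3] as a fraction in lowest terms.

140897/12748

Fold from the inside: start with 3/1.
  12 + 1/3 = 37/3
  18 + 3/37 = 669/37
  19 + 37/669 = 12748/669
  11 + 669/12748 = 140897/12748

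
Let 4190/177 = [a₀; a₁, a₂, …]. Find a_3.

19

4190 = 23·177 + 119   →  a_0 = 23
177 = 1·119 + 58   →  a_1 = 1
119 = 2·58 + 3   →  a_2 = 2
58 = 19·3 + 1   →  a_3 = 19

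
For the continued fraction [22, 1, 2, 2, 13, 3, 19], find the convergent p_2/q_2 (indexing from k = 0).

Using pₖ = aₖpₖ₋₁ + pₖ₋₂, qₖ = aₖqₖ₋₁ + qₖ₋₂ (with p₋₁=1, p₋₂=0, q₋₁=0, q₋₂=1):
  k=0: a=22, p=22, q=1
  k=1: a=1, p=23, q=1
  k=2: a=2, p=68, q=3

68/3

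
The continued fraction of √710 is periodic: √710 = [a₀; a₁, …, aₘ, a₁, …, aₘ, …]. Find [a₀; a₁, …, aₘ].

[26; 1, 1, 1, 4, 1, 1, 1, 52]

a₀ = ⌊√710⌋ = 26.
With m₀=0, d₀=1 and mₖ₊₁ = dₖaₖ − mₖ, dₖ₊₁ = (n − mₖ₊₁²)/dₖ, aₖ₊₁ = ⌊(a₀+mₖ₊₁)/dₖ₊₁⌋:
  k=1: m=26, d=34, a=1
  k=2: m=8, d=19, a=1
  k=3: m=11, d=31, a=1
  k=4: m=20, d=10, a=4
  k=5: m=20, d=31, a=1
  k=6: m=11, d=19, a=1
  k=7: m=8, d=34, a=1
  k=8: m=26, d=1, a=52
d=1 and a=2a₀=52 at k=8, so the next step gives (m, d) = (26, 34) again — its k=1 value — and the period has length 8.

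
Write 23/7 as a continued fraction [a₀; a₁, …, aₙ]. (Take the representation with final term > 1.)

23 = 3*7 + 2
7 = 3*2 + 1
2 = 2*1 + 0  (stop)
So 23/7 = [3; 3, 2].

[3; 3, 2]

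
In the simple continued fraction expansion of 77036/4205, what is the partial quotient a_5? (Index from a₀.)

77036 = 18·4205 + 1346   →  a_0 = 18
4205 = 3·1346 + 167   →  a_1 = 3
1346 = 8·167 + 10   →  a_2 = 8
167 = 16·10 + 7   →  a_3 = 16
10 = 1·7 + 3   →  a_4 = 1
7 = 2·3 + 1   →  a_5 = 2

2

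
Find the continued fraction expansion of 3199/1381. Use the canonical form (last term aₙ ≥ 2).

[2; 3, 6, 4, 8, 2]

3199 = 2·1381 + 437
1381 = 3·437 + 70
437 = 6·70 + 17
70 = 4·17 + 2
17 = 8·2 + 1
2 = 2·1 + 0  (stop)
So 3199/1381 = [2; 3, 6, 4, 8, 2].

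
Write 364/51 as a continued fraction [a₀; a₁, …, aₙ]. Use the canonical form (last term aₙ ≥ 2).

[7; 7, 3, 2]

364 = 7×51 + 7
51 = 7×7 + 2
7 = 3×2 + 1
2 = 2×1 + 0  (stop)
So 364/51 = [7; 7, 3, 2].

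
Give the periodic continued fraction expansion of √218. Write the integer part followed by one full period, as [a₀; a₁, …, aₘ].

[14; 1, 3, 3, 1, 28]

a₀ = ⌊√218⌋ = 14.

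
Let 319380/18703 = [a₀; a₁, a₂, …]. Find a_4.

319380 = 17·18703 + 1429   →  a_0 = 17
18703 = 13·1429 + 126   →  a_1 = 13
1429 = 11·126 + 43   →  a_2 = 11
126 = 2·43 + 40   →  a_3 = 2
43 = 1·40 + 3   →  a_4 = 1

1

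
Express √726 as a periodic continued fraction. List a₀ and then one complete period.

[26; 1, 16, 1, 52]

a₀ = ⌊√726⌋ = 26.
With m₀=0, d₀=1 and mₖ₊₁ = dₖaₖ − mₖ, dₖ₊₁ = (n − mₖ₊₁²)/dₖ, aₖ₊₁ = ⌊(a₀+mₖ₊₁)/dₖ₊₁⌋:
  k=1: m=26, d=50, a=1
  k=2: m=24, d=3, a=16
  k=3: m=24, d=50, a=1
  k=4: m=26, d=1, a=52
d=1 and a=2a₀=52 at k=4, so the next step gives (m, d) = (26, 50) again — its k=1 value — and the period has length 4.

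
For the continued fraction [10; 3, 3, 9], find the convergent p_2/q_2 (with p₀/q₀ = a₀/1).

Using pₖ = aₖpₖ₋₁ + pₖ₋₂, qₖ = aₖqₖ₋₁ + qₖ₋₂ (with p₋₁=1, p₋₂=0, q₋₁=0, q₋₂=1):
  k=0: a=10, p=10, q=1
  k=1: a=3, p=31, q=3
  k=2: a=3, p=103, q=10

103/10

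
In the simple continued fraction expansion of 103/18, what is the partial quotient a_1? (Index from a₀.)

103 = 5·18 + 13   →  a_0 = 5
18 = 1·13 + 5   →  a_1 = 1

1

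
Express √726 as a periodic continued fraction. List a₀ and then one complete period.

[26; 1, 16, 1, 52]

a₀ = ⌊√726⌋ = 26.
With m₀=0, d₀=1 and mₖ₊₁ = dₖaₖ − mₖ, dₖ₊₁ = (n − mₖ₊₁²)/dₖ, aₖ₊₁ = ⌊(a₀+mₖ₊₁)/dₖ₊₁⌋:
  k=1: m=26, d=50, a=1
  k=2: m=24, d=3, a=16
  k=3: m=24, d=50, a=1
  k=4: m=26, d=1, a=52
d=1 and a=2a₀=52 at k=4, so the next step gives (m, d) = (26, 50) again — its k=1 value — and the period has length 4.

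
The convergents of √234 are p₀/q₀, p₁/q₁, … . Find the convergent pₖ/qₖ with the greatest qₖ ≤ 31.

√234 = [15; 3, 2, 1, 2, 1, 2, 3, 30, …] (period length 8).
Convergents:
  p_0/q_0 = 15/1
  p_1/q_1 = 46/3
  p_2/q_2 = 107/7
  p_3/q_3 = 153/10
  p_4/q_4 = 413/27
  p_5/q_5 = 566/37
q_4 = 27 ≤ 31 < 37 = q_5, so the answer is 413/27.

413/27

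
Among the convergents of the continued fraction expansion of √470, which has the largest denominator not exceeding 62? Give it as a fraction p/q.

√470 = [21; 1, 2, 8, 2, 1, 42, …] (period length 6).
Convergents:
  p_0/q_0 = 21/1
  p_1/q_1 = 22/1
  p_2/q_2 = 65/3
  p_3/q_3 = 542/25
  p_4/q_4 = 1149/53
  p_5/q_5 = 1691/78
q_4 = 53 ≤ 62 < 78 = q_5, so the answer is 1149/53.

1149/53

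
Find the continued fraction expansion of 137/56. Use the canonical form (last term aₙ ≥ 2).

137 = 2·56 + 25
56 = 2·25 + 6
25 = 4·6 + 1
6 = 6·1 + 0  (stop)
So 137/56 = [2; 2, 4, 6].

[2; 2, 4, 6]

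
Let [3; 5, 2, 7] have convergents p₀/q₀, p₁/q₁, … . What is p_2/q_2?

35/11

Using pₖ = aₖpₖ₋₁ + pₖ₋₂, qₖ = aₖqₖ₋₁ + qₖ₋₂ (with p₋₁=1, p₋₂=0, q₋₁=0, q₋₂=1):
  k=0: a=3, p=3, q=1
  k=1: a=5, p=16, q=5
  k=2: a=2, p=35, q=11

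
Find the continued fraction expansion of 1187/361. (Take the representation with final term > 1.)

1187 = 3·361 + 104
361 = 3·104 + 49
104 = 2·49 + 6
49 = 8·6 + 1
6 = 6·1 + 0  (stop)
So 1187/361 = [3; 3, 2, 8, 6].

[3; 3, 2, 8, 6]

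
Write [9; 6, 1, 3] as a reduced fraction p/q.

247/27

Fold from the inside: start with 3/1.
  1 + 1/3 = 4/3
  6 + 3/4 = 27/4
  9 + 4/27 = 247/27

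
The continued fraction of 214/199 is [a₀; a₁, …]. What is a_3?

1

214 = 1·199 + 15   →  a_0 = 1
199 = 13·15 + 4   →  a_1 = 13
15 = 3·4 + 3   →  a_2 = 3
4 = 1·3 + 1   →  a_3 = 1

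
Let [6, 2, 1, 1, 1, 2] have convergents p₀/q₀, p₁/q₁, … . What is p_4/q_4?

Using pₖ = aₖpₖ₋₁ + pₖ₋₂, qₖ = aₖqₖ₋₁ + qₖ₋₂ (with p₋₁=1, p₋₂=0, q₋₁=0, q₋₂=1):
  k=0: a=6, p=6, q=1
  k=1: a=2, p=13, q=2
  k=2: a=1, p=19, q=3
  k=3: a=1, p=32, q=5
  k=4: a=1, p=51, q=8

51/8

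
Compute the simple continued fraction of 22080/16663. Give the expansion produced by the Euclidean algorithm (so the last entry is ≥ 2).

[1; 3, 13, 6, 1, 3, 15]

22080 = 1·16663 + 5417
16663 = 3·5417 + 412
5417 = 13·412 + 61
412 = 6·61 + 46
61 = 1·46 + 15
46 = 3·15 + 1
15 = 15·1 + 0  (stop)
So 22080/16663 = [1; 3, 13, 6, 1, 3, 15].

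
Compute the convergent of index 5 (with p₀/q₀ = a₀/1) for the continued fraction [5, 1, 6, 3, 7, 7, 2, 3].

6737/1149

Using pₖ = aₖpₖ₋₁ + pₖ₋₂, qₖ = aₖqₖ₋₁ + qₖ₋₂ (with p₋₁=1, p₋₂=0, q₋₁=0, q₋₂=1):
  k=0: a=5, p=5, q=1
  k=1: a=1, p=6, q=1
  k=2: a=6, p=41, q=7
  k=3: a=3, p=129, q=22
  k=4: a=7, p=944, q=161
  k=5: a=7, p=6737, q=1149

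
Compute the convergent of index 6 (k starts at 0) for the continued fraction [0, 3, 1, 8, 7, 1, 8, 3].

648/2521

Using pₖ = aₖpₖ₋₁ + pₖ₋₂, qₖ = aₖqₖ₋₁ + qₖ₋₂ (with p₋₁=1, p₋₂=0, q₋₁=0, q₋₂=1):
  k=0: a=0, p=0, q=1
  k=1: a=3, p=1, q=3
  k=2: a=1, p=1, q=4
  k=3: a=8, p=9, q=35
  k=4: a=7, p=64, q=249
  k=5: a=1, p=73, q=284
  k=6: a=8, p=648, q=2521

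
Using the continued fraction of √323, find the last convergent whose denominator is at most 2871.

23274/1295

√323 = [17; 1, 34, …] (period length 2).
Convergents:
  p_0/q_0 = 17/1
  p_1/q_1 = 18/1
  p_2/q_2 = 629/35
  p_3/q_3 = 647/36
  p_4/q_4 = 22627/1259
  p_5/q_5 = 23274/1295
  p_6/q_6 = 813943/45289
q_5 = 1295 ≤ 2871 < 45289 = q_6, so the answer is 23274/1295.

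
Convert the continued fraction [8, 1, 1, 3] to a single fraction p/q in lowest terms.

Using pₖ = aₖpₖ₋₁ + pₖ₋₂ and qₖ = aₖqₖ₋₁ + qₖ₋₂:
  k=0: a=8, p=8, q=1
  k=1: a=1, p=9, q=1
  k=2: a=1, p=17, q=2
  k=3: a=3, p=60, q=7

60/7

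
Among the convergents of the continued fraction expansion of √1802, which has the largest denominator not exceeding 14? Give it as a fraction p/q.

√1802 = [42; 2, 4, 2, 84, …] (period length 4).
Convergents:
  p_0/q_0 = 42/1
  p_1/q_1 = 85/2
  p_2/q_2 = 382/9
  p_3/q_3 = 849/20
q_2 = 9 ≤ 14 < 20 = q_3, so the answer is 382/9.

382/9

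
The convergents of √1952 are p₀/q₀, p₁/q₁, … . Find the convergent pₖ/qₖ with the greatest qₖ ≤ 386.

√1952 = [44; 5, 1, 1, 21, 1, 1, 5, 88, …] (period length 8).
Convergents:
  p_0/q_0 = 44/1
  p_1/q_1 = 221/5
  p_2/q_2 = 265/6
  p_3/q_3 = 486/11
  p_4/q_4 = 10471/237
  p_5/q_5 = 10957/248
  p_6/q_6 = 21428/485
q_5 = 248 ≤ 386 < 485 = q_6, so the answer is 10957/248.

10957/248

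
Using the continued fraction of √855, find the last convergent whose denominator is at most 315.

3041/104

√855 = [29; 4, 6, 4, 58, …] (period length 4).
Convergents:
  p_0/q_0 = 29/1
  p_1/q_1 = 117/4
  p_2/q_2 = 731/25
  p_3/q_3 = 3041/104
  p_4/q_4 = 177109/6057
q_3 = 104 ≤ 315 < 6057 = q_4, so the answer is 3041/104.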